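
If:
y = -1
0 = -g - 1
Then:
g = -1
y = -1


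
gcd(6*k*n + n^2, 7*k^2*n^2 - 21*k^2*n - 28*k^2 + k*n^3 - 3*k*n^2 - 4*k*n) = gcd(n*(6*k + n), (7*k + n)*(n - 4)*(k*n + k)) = 1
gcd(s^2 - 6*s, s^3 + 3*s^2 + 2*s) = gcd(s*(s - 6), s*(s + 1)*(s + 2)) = s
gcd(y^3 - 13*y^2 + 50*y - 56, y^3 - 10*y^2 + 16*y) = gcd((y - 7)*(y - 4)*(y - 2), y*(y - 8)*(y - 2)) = y - 2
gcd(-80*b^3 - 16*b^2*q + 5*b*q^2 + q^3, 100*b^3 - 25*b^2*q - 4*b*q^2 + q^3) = -20*b^2 + b*q + q^2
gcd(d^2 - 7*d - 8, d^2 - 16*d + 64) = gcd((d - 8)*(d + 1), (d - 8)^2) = d - 8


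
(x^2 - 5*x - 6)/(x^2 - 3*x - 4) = (x - 6)/(x - 4)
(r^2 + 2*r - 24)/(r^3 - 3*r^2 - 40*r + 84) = (r - 4)/(r^2 - 9*r + 14)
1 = 1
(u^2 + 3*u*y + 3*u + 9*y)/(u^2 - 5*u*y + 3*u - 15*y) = (-u - 3*y)/(-u + 5*y)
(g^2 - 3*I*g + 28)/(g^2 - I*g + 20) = (g - 7*I)/(g - 5*I)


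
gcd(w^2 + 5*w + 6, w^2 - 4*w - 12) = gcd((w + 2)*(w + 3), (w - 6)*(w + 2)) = w + 2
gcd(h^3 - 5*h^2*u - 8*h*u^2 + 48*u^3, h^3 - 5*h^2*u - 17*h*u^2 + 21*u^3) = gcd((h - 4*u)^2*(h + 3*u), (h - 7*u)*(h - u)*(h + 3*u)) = h + 3*u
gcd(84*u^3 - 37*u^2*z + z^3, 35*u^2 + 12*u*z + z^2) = 7*u + z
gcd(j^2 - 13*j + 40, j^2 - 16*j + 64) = j - 8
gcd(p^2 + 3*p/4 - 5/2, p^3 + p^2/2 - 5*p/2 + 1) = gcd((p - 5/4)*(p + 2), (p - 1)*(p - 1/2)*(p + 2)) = p + 2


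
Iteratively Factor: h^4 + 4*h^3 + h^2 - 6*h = (h)*(h^3 + 4*h^2 + h - 6) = h*(h + 2)*(h^2 + 2*h - 3) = h*(h - 1)*(h + 2)*(h + 3)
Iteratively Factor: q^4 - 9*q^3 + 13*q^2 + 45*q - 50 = (q - 5)*(q^3 - 4*q^2 - 7*q + 10) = (q - 5)*(q + 2)*(q^2 - 6*q + 5) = (q - 5)*(q - 1)*(q + 2)*(q - 5)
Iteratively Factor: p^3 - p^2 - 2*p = (p)*(p^2 - p - 2) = p*(p + 1)*(p - 2)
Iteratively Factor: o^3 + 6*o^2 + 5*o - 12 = (o + 4)*(o^2 + 2*o - 3) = (o + 3)*(o + 4)*(o - 1)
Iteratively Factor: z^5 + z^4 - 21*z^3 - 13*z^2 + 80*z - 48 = (z - 4)*(z^4 + 5*z^3 - z^2 - 17*z + 12) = (z - 4)*(z + 3)*(z^3 + 2*z^2 - 7*z + 4) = (z - 4)*(z - 1)*(z + 3)*(z^2 + 3*z - 4) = (z - 4)*(z - 1)^2*(z + 3)*(z + 4)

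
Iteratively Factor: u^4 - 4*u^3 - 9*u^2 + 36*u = (u + 3)*(u^3 - 7*u^2 + 12*u) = (u - 3)*(u + 3)*(u^2 - 4*u) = (u - 4)*(u - 3)*(u + 3)*(u)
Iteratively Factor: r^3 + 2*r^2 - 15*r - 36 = (r + 3)*(r^2 - r - 12) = (r + 3)^2*(r - 4)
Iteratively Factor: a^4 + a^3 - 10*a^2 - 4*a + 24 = (a + 2)*(a^3 - a^2 - 8*a + 12) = (a - 2)*(a + 2)*(a^2 + a - 6) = (a - 2)*(a + 2)*(a + 3)*(a - 2)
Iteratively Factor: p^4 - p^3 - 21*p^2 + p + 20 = (p + 4)*(p^3 - 5*p^2 - p + 5) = (p - 5)*(p + 4)*(p^2 - 1) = (p - 5)*(p + 1)*(p + 4)*(p - 1)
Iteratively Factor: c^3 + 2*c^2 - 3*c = (c)*(c^2 + 2*c - 3) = c*(c - 1)*(c + 3)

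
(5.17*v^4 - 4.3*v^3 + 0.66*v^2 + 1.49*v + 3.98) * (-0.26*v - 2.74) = -1.3442*v^5 - 13.0478*v^4 + 11.6104*v^3 - 2.1958*v^2 - 5.1174*v - 10.9052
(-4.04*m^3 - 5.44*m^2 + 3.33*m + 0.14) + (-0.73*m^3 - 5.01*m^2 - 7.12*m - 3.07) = -4.77*m^3 - 10.45*m^2 - 3.79*m - 2.93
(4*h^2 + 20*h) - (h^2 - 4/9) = 3*h^2 + 20*h + 4/9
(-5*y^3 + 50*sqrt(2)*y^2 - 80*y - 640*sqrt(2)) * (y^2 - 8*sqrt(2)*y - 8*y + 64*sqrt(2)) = -5*y^5 + 40*y^4 + 90*sqrt(2)*y^4 - 720*sqrt(2)*y^3 - 880*y^3 + 7040*y^2 + 10240*y - 81920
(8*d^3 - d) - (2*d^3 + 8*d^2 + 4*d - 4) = 6*d^3 - 8*d^2 - 5*d + 4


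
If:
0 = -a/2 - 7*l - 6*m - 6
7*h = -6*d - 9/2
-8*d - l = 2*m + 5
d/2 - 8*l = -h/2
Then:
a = -10736*m/897 - 10190/897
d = -224*m/897 - 1111/1794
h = 64*m/299 - 67/598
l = -2*m/897 - 41/897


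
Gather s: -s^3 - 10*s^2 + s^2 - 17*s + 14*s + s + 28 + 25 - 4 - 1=-s^3 - 9*s^2 - 2*s + 48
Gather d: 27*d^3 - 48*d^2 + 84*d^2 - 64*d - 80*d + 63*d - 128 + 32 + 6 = 27*d^3 + 36*d^2 - 81*d - 90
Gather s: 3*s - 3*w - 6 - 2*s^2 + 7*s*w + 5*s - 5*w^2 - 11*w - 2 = -2*s^2 + s*(7*w + 8) - 5*w^2 - 14*w - 8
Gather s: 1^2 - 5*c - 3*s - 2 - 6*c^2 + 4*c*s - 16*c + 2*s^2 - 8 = -6*c^2 - 21*c + 2*s^2 + s*(4*c - 3) - 9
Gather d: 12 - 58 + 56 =10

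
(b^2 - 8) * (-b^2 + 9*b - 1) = -b^4 + 9*b^3 + 7*b^2 - 72*b + 8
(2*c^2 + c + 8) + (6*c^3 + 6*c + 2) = 6*c^3 + 2*c^2 + 7*c + 10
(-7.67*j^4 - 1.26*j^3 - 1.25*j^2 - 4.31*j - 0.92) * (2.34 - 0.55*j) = 4.2185*j^5 - 17.2548*j^4 - 2.2609*j^3 - 0.5545*j^2 - 9.5794*j - 2.1528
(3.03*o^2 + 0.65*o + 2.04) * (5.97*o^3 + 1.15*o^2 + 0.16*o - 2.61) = 18.0891*o^5 + 7.365*o^4 + 13.4111*o^3 - 5.4583*o^2 - 1.3701*o - 5.3244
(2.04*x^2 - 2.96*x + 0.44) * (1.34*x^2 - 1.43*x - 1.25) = 2.7336*x^4 - 6.8836*x^3 + 2.2724*x^2 + 3.0708*x - 0.55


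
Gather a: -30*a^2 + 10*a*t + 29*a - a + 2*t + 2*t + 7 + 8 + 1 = -30*a^2 + a*(10*t + 28) + 4*t + 16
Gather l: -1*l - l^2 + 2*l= -l^2 + l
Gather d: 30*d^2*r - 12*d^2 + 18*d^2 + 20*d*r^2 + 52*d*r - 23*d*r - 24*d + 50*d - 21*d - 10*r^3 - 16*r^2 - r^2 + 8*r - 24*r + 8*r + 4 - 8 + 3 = d^2*(30*r + 6) + d*(20*r^2 + 29*r + 5) - 10*r^3 - 17*r^2 - 8*r - 1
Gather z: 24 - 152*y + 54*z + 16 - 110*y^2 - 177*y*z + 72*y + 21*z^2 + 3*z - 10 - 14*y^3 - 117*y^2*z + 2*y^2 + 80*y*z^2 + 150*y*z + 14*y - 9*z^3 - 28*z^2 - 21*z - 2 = -14*y^3 - 108*y^2 - 66*y - 9*z^3 + z^2*(80*y - 7) + z*(-117*y^2 - 27*y + 36) + 28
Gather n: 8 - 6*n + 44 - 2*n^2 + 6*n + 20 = 72 - 2*n^2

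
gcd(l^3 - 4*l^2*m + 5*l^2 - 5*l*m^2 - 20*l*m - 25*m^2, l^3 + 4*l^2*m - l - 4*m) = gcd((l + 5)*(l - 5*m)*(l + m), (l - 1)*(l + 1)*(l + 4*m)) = 1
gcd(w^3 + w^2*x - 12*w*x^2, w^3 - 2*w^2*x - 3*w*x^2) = -w^2 + 3*w*x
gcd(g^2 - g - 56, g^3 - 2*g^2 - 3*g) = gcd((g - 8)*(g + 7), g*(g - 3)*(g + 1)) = 1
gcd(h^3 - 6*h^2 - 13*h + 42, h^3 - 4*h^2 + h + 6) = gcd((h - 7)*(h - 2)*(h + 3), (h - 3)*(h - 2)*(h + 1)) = h - 2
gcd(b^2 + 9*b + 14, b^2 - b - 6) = b + 2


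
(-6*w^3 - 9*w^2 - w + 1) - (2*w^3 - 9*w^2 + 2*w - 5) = -8*w^3 - 3*w + 6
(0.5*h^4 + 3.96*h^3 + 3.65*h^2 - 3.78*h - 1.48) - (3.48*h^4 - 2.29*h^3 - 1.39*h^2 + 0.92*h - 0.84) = -2.98*h^4 + 6.25*h^3 + 5.04*h^2 - 4.7*h - 0.64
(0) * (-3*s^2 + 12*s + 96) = 0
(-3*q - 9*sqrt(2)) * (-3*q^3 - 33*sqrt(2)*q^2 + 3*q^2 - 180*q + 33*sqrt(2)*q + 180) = 9*q^4 - 9*q^3 + 126*sqrt(2)*q^3 - 126*sqrt(2)*q^2 + 1134*q^2 - 1134*q + 1620*sqrt(2)*q - 1620*sqrt(2)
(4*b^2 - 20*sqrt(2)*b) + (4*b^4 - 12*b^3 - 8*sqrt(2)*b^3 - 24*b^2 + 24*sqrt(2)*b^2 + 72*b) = 4*b^4 - 12*b^3 - 8*sqrt(2)*b^3 - 20*b^2 + 24*sqrt(2)*b^2 - 20*sqrt(2)*b + 72*b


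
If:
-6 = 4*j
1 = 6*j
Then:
No Solution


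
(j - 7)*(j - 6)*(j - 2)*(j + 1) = j^4 - 14*j^3 + 53*j^2 - 16*j - 84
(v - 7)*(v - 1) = v^2 - 8*v + 7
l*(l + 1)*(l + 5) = l^3 + 6*l^2 + 5*l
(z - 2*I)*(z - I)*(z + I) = z^3 - 2*I*z^2 + z - 2*I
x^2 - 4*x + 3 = (x - 3)*(x - 1)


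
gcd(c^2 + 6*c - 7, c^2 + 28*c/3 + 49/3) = c + 7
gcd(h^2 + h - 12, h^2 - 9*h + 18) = h - 3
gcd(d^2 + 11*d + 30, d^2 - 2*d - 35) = d + 5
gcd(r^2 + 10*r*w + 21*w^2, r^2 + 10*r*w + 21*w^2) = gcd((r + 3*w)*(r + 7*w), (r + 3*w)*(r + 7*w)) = r^2 + 10*r*w + 21*w^2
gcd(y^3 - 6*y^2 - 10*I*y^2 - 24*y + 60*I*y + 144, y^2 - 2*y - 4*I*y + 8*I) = y - 4*I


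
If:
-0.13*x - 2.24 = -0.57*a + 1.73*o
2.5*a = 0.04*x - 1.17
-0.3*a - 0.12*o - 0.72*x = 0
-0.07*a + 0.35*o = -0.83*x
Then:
No Solution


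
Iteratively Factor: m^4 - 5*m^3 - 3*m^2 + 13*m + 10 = (m + 1)*(m^3 - 6*m^2 + 3*m + 10) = (m - 2)*(m + 1)*(m^2 - 4*m - 5) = (m - 5)*(m - 2)*(m + 1)*(m + 1)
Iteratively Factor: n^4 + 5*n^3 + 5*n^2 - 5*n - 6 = (n + 3)*(n^3 + 2*n^2 - n - 2) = (n + 1)*(n + 3)*(n^2 + n - 2) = (n - 1)*(n + 1)*(n + 3)*(n + 2)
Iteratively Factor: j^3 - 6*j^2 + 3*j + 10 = (j - 5)*(j^2 - j - 2) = (j - 5)*(j + 1)*(j - 2)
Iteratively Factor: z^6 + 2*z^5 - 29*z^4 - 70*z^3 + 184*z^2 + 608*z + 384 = (z + 2)*(z^5 - 29*z^3 - 12*z^2 + 208*z + 192) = (z + 2)*(z + 4)*(z^4 - 4*z^3 - 13*z^2 + 40*z + 48) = (z - 4)*(z + 2)*(z + 4)*(z^3 - 13*z - 12) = (z - 4)*(z + 2)*(z + 3)*(z + 4)*(z^2 - 3*z - 4) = (z - 4)^2*(z + 2)*(z + 3)*(z + 4)*(z + 1)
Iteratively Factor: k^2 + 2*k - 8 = (k + 4)*(k - 2)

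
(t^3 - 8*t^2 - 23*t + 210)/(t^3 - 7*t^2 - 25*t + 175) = (t - 6)/(t - 5)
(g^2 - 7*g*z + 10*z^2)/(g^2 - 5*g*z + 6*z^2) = (-g + 5*z)/(-g + 3*z)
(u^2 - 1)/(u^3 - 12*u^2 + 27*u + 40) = (u - 1)/(u^2 - 13*u + 40)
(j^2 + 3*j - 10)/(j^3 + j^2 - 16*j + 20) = 1/(j - 2)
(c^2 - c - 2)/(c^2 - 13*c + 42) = (c^2 - c - 2)/(c^2 - 13*c + 42)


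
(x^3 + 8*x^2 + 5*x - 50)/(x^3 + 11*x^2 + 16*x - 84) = (x^2 + 10*x + 25)/(x^2 + 13*x + 42)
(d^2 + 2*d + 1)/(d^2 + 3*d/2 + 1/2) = 2*(d + 1)/(2*d + 1)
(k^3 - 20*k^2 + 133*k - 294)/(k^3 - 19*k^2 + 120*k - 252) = (k - 7)/(k - 6)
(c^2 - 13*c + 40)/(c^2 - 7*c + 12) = (c^2 - 13*c + 40)/(c^2 - 7*c + 12)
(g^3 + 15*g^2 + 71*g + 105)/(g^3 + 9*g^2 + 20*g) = (g^2 + 10*g + 21)/(g*(g + 4))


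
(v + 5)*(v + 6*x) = v^2 + 6*v*x + 5*v + 30*x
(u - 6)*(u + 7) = u^2 + u - 42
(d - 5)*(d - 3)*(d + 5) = d^3 - 3*d^2 - 25*d + 75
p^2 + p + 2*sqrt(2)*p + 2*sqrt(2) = (p + 1)*(p + 2*sqrt(2))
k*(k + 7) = k^2 + 7*k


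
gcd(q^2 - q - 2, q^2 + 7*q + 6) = q + 1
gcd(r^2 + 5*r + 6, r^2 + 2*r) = r + 2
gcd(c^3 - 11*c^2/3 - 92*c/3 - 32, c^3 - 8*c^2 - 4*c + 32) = c - 8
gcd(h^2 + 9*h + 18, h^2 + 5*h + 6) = h + 3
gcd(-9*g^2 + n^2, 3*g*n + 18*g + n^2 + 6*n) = 3*g + n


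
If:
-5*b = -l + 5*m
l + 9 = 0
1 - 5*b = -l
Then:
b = -8/5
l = -9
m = -1/5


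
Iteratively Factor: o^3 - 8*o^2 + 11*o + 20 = (o + 1)*(o^2 - 9*o + 20) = (o - 4)*(o + 1)*(o - 5)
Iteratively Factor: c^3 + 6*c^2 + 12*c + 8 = (c + 2)*(c^2 + 4*c + 4) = (c + 2)^2*(c + 2)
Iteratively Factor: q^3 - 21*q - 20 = (q + 4)*(q^2 - 4*q - 5) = (q - 5)*(q + 4)*(q + 1)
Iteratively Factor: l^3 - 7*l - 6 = (l - 3)*(l^2 + 3*l + 2) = (l - 3)*(l + 2)*(l + 1)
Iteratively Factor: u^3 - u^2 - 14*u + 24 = (u - 2)*(u^2 + u - 12) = (u - 3)*(u - 2)*(u + 4)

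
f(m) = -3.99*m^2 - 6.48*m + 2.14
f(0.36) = -0.71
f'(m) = -7.98*m - 6.48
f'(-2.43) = 12.91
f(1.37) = -14.23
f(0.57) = -2.85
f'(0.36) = -9.35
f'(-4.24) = 27.36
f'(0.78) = -12.70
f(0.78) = -5.34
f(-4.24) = -42.12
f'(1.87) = -21.40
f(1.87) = -23.93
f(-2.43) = -5.67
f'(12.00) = -102.24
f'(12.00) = -102.24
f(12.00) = -650.18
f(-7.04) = -149.99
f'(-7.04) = 49.70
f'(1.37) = -17.41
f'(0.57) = -11.03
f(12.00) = -650.18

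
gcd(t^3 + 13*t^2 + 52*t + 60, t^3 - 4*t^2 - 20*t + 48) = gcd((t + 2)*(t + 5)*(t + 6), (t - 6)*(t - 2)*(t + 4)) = 1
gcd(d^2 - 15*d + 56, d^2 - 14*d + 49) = d - 7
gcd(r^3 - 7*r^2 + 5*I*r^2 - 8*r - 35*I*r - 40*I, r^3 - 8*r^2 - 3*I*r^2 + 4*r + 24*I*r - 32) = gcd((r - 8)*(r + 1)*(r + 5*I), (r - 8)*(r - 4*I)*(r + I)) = r - 8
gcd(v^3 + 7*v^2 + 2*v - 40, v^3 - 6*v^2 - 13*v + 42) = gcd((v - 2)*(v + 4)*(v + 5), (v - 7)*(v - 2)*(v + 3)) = v - 2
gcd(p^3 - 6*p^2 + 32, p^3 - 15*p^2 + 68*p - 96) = p - 4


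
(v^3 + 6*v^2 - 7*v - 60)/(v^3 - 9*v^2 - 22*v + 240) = (v^2 + v - 12)/(v^2 - 14*v + 48)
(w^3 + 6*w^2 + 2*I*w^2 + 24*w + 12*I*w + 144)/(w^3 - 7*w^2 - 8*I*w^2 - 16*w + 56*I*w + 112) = (w^2 + 6*w*(1 + I) + 36*I)/(w^2 - w*(7 + 4*I) + 28*I)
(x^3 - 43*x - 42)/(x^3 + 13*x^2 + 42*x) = (x^2 - 6*x - 7)/(x*(x + 7))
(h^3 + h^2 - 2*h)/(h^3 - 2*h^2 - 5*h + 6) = h/(h - 3)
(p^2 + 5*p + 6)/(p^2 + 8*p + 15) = (p + 2)/(p + 5)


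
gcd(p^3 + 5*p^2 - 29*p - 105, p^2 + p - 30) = p - 5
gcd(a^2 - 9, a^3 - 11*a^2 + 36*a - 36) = a - 3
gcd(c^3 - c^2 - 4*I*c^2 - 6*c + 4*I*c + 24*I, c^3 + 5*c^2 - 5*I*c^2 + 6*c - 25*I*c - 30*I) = c + 2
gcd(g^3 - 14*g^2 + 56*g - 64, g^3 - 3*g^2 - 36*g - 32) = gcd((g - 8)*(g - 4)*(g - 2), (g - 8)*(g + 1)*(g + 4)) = g - 8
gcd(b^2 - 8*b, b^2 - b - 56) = b - 8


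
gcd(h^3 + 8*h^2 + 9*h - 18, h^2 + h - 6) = h + 3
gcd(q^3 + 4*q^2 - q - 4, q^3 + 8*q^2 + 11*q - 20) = q^2 + 3*q - 4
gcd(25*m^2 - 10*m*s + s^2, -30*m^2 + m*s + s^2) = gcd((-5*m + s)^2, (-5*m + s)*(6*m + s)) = -5*m + s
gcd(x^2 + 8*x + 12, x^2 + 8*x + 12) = x^2 + 8*x + 12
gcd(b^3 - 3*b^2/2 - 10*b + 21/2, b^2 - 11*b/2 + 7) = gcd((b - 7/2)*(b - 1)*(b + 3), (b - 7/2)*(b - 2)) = b - 7/2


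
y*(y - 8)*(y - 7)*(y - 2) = y^4 - 17*y^3 + 86*y^2 - 112*y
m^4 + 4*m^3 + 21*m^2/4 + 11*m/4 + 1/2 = (m + 1/2)^2*(m + 1)*(m + 2)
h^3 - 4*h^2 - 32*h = h*(h - 8)*(h + 4)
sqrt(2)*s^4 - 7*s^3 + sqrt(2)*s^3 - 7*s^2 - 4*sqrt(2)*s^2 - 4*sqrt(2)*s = s*(s - 4*sqrt(2))*(s + sqrt(2)/2)*(sqrt(2)*s + sqrt(2))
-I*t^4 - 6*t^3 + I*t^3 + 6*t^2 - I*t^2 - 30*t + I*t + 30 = (t - 5*I)*(t - 3*I)*(t + 2*I)*(-I*t + I)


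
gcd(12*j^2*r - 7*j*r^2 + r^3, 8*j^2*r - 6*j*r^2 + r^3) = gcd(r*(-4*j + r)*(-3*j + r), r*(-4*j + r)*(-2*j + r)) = -4*j*r + r^2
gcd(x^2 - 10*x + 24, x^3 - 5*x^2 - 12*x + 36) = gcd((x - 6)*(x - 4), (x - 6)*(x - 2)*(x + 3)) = x - 6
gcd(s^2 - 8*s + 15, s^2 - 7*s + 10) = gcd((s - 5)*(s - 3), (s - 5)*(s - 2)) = s - 5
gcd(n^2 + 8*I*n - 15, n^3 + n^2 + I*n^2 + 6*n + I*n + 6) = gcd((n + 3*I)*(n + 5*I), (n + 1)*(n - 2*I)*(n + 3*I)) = n + 3*I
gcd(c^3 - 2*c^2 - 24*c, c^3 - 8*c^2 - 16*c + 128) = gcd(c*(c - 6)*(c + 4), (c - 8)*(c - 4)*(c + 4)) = c + 4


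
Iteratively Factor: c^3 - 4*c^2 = (c)*(c^2 - 4*c) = c^2*(c - 4)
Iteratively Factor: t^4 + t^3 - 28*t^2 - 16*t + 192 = (t + 4)*(t^3 - 3*t^2 - 16*t + 48) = (t + 4)^2*(t^2 - 7*t + 12) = (t - 3)*(t + 4)^2*(t - 4)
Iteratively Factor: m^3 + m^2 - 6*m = (m - 2)*(m^2 + 3*m) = m*(m - 2)*(m + 3)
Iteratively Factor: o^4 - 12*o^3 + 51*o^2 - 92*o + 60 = (o - 2)*(o^3 - 10*o^2 + 31*o - 30) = (o - 3)*(o - 2)*(o^2 - 7*o + 10) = (o - 3)*(o - 2)^2*(o - 5)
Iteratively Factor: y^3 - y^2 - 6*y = (y - 3)*(y^2 + 2*y) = (y - 3)*(y + 2)*(y)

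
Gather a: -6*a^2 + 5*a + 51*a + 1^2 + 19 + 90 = -6*a^2 + 56*a + 110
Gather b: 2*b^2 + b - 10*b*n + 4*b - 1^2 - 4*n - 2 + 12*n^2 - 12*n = 2*b^2 + b*(5 - 10*n) + 12*n^2 - 16*n - 3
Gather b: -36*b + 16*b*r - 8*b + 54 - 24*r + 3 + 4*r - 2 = b*(16*r - 44) - 20*r + 55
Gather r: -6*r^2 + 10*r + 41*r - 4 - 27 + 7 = -6*r^2 + 51*r - 24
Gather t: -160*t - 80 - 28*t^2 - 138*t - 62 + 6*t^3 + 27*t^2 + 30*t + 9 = 6*t^3 - t^2 - 268*t - 133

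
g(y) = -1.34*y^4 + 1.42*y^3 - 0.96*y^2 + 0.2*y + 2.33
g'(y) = -5.36*y^3 + 4.26*y^2 - 1.92*y + 0.2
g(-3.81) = -373.26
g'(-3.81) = 365.80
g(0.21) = 2.34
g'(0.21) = -0.06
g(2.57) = -37.85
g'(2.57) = -67.58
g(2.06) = -13.05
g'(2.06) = -32.53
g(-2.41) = -68.81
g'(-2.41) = 104.60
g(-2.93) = -140.97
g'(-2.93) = 177.22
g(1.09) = 1.35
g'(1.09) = -3.77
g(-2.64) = -96.11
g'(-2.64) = 133.58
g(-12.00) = -30378.31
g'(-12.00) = 9898.76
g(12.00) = -25465.99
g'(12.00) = -8671.48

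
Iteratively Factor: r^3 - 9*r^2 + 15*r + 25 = (r + 1)*(r^2 - 10*r + 25) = (r - 5)*(r + 1)*(r - 5)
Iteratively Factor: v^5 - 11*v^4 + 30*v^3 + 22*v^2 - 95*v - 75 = (v - 5)*(v^4 - 6*v^3 + 22*v + 15) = (v - 5)*(v - 3)*(v^3 - 3*v^2 - 9*v - 5) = (v - 5)*(v - 3)*(v + 1)*(v^2 - 4*v - 5) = (v - 5)*(v - 3)*(v + 1)^2*(v - 5)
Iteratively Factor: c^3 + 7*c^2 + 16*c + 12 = (c + 2)*(c^2 + 5*c + 6) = (c + 2)^2*(c + 3)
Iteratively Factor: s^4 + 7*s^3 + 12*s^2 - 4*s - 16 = (s - 1)*(s^3 + 8*s^2 + 20*s + 16) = (s - 1)*(s + 2)*(s^2 + 6*s + 8) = (s - 1)*(s + 2)*(s + 4)*(s + 2)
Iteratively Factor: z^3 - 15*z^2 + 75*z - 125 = (z - 5)*(z^2 - 10*z + 25) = (z - 5)^2*(z - 5)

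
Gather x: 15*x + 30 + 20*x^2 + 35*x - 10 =20*x^2 + 50*x + 20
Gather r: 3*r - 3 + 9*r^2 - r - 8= 9*r^2 + 2*r - 11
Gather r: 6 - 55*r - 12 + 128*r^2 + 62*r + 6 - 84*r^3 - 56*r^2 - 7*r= -84*r^3 + 72*r^2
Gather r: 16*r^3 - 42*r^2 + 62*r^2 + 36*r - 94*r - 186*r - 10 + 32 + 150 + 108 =16*r^3 + 20*r^2 - 244*r + 280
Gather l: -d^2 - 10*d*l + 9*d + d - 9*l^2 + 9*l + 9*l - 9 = -d^2 + 10*d - 9*l^2 + l*(18 - 10*d) - 9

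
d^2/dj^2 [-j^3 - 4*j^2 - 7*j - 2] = -6*j - 8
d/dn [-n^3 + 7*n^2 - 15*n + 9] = -3*n^2 + 14*n - 15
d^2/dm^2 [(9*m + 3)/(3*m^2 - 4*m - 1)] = 6*(9*(1 - 3*m)*(-3*m^2 + 4*m + 1) - 4*(3*m - 2)^2*(3*m + 1))/(-3*m^2 + 4*m + 1)^3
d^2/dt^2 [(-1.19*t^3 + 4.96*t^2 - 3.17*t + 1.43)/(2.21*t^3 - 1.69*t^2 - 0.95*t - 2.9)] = (39.56121*t^6 - 107.886012*t^5 + 125.809554*t^4 + 321.757814*t^3 - 402.831192*t^2 + 101.93403*t + 89.45819)/(10.793861*t^9 - 24.762387*t^8 + 5.016258*t^7 - 26.029549*t^6 + 62.83095*t^5 + 7.107555*t^4 + 26.965225*t^3 - 50.49045*t^2 - 23.9685*t - 24.389)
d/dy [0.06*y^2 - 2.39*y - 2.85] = 0.12*y - 2.39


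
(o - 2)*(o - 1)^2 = o^3 - 4*o^2 + 5*o - 2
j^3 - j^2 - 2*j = j*(j - 2)*(j + 1)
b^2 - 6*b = b*(b - 6)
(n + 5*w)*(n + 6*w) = n^2 + 11*n*w + 30*w^2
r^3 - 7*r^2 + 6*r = r*(r - 6)*(r - 1)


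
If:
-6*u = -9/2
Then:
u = 3/4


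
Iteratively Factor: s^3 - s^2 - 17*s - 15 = (s - 5)*(s^2 + 4*s + 3) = (s - 5)*(s + 3)*(s + 1)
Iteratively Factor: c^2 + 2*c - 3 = (c - 1)*(c + 3)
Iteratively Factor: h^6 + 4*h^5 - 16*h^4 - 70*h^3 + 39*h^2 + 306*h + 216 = (h + 1)*(h^5 + 3*h^4 - 19*h^3 - 51*h^2 + 90*h + 216) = (h + 1)*(h + 2)*(h^4 + h^3 - 21*h^2 - 9*h + 108) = (h - 3)*(h + 1)*(h + 2)*(h^3 + 4*h^2 - 9*h - 36) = (h - 3)*(h + 1)*(h + 2)*(h + 4)*(h^2 - 9) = (h - 3)*(h + 1)*(h + 2)*(h + 3)*(h + 4)*(h - 3)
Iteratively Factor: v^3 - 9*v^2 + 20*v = (v - 4)*(v^2 - 5*v) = v*(v - 4)*(v - 5)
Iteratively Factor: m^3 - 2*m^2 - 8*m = (m - 4)*(m^2 + 2*m) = (m - 4)*(m + 2)*(m)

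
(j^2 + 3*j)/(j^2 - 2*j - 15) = j/(j - 5)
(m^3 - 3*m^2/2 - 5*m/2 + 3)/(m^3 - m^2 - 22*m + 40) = (m^2 + m/2 - 3/2)/(m^2 + m - 20)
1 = 1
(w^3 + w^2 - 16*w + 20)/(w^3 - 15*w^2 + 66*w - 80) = (w^2 + 3*w - 10)/(w^2 - 13*w + 40)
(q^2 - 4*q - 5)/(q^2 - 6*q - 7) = (q - 5)/(q - 7)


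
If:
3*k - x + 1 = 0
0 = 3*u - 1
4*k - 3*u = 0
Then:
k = 1/4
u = 1/3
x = 7/4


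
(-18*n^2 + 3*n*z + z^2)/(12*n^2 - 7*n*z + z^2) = (6*n + z)/(-4*n + z)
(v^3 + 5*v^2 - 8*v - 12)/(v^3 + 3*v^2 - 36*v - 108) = (v^2 - v - 2)/(v^2 - 3*v - 18)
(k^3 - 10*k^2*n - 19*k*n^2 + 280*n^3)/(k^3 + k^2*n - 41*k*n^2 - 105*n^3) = (k - 8*n)/(k + 3*n)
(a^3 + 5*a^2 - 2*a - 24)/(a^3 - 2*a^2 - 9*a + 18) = (a + 4)/(a - 3)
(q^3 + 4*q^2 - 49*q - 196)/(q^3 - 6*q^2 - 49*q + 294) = (q + 4)/(q - 6)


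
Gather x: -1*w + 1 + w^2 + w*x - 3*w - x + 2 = w^2 - 4*w + x*(w - 1) + 3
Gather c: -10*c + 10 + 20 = 30 - 10*c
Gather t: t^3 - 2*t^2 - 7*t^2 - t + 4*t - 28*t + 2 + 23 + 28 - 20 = t^3 - 9*t^2 - 25*t + 33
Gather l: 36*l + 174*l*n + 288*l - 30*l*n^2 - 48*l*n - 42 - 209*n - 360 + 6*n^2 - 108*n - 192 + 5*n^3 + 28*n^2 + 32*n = l*(-30*n^2 + 126*n + 324) + 5*n^3 + 34*n^2 - 285*n - 594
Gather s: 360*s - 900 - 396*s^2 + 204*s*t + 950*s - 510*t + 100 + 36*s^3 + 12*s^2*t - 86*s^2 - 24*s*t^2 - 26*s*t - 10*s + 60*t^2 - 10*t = 36*s^3 + s^2*(12*t - 482) + s*(-24*t^2 + 178*t + 1300) + 60*t^2 - 520*t - 800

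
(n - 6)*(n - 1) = n^2 - 7*n + 6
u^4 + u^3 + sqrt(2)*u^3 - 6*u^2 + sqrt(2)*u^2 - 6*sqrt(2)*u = u*(u - 2)*(u + 3)*(u + sqrt(2))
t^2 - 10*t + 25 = (t - 5)^2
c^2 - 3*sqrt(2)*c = c*(c - 3*sqrt(2))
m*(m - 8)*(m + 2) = m^3 - 6*m^2 - 16*m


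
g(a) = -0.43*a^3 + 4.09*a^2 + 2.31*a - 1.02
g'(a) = -1.29*a^2 + 8.18*a + 2.31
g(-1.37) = 4.60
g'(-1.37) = -11.32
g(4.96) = 58.59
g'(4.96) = 11.15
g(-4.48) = 109.38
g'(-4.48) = -60.23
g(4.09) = 47.43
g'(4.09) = 14.19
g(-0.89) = 0.47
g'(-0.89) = -5.99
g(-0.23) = -1.33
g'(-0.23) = 0.36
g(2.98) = 30.81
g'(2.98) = 15.23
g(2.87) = 29.13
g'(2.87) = 15.16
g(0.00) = -1.02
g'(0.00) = 2.31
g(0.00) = -1.02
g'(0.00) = 2.31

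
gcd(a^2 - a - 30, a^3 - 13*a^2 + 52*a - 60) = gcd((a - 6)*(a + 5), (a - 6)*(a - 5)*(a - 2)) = a - 6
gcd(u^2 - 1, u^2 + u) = u + 1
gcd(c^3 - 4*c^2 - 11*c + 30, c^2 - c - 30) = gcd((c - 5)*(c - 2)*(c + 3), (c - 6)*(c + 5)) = 1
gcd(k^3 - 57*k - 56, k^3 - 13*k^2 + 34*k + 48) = k^2 - 7*k - 8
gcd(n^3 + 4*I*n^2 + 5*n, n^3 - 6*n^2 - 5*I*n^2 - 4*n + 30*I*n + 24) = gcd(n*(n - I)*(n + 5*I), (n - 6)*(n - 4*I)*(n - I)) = n - I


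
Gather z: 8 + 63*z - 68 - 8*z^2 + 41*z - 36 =-8*z^2 + 104*z - 96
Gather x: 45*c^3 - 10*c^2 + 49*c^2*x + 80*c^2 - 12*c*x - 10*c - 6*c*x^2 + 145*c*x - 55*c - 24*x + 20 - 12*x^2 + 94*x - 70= 45*c^3 + 70*c^2 - 65*c + x^2*(-6*c - 12) + x*(49*c^2 + 133*c + 70) - 50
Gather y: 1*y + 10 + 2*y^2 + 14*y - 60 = 2*y^2 + 15*y - 50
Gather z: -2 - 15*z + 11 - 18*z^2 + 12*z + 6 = -18*z^2 - 3*z + 15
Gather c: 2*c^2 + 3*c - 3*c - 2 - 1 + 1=2*c^2 - 2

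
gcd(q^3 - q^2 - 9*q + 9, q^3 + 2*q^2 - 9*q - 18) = q^2 - 9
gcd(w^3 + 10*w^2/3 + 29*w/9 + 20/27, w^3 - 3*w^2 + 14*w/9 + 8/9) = w + 1/3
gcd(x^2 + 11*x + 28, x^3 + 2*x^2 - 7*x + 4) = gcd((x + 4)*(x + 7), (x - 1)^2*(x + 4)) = x + 4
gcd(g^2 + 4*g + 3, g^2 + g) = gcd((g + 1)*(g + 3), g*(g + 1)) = g + 1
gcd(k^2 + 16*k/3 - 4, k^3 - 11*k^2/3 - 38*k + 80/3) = k - 2/3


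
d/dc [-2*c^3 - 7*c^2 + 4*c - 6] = -6*c^2 - 14*c + 4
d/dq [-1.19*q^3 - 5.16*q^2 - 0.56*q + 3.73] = -3.57*q^2 - 10.32*q - 0.56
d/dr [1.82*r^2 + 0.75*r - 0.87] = 3.64*r + 0.75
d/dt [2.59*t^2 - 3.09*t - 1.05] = 5.18*t - 3.09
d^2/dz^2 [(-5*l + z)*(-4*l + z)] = 2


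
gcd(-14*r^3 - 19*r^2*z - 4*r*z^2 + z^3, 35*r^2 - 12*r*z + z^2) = -7*r + z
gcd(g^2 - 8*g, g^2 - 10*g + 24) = 1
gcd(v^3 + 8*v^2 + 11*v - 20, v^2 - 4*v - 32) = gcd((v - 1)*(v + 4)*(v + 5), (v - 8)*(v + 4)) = v + 4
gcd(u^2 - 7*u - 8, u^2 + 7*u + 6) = u + 1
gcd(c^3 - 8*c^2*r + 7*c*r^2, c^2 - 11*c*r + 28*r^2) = -c + 7*r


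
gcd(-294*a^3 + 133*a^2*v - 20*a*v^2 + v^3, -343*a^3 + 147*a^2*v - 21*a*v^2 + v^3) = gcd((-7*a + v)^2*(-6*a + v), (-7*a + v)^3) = 49*a^2 - 14*a*v + v^2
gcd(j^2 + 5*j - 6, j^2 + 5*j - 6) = j^2 + 5*j - 6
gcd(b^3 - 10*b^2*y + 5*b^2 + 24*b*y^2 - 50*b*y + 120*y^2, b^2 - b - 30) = b + 5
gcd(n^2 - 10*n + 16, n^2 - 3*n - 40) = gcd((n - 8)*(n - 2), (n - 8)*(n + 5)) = n - 8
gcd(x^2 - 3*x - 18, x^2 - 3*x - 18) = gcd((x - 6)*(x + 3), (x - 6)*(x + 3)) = x^2 - 3*x - 18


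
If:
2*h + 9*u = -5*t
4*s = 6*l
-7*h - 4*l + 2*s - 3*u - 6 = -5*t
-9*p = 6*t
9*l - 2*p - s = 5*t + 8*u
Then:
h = -2742*u/1981 - 1350/1981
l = 906*u/1981 + 264/1981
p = 1646*u/1981 - 360/1981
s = 1359*u/1981 + 396/1981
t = 540/1981 - 2469*u/1981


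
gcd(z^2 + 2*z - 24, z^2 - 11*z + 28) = z - 4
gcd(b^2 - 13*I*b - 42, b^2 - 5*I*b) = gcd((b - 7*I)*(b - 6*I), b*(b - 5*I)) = 1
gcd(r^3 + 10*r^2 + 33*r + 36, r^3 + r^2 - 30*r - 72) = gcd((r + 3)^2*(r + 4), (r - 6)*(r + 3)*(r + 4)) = r^2 + 7*r + 12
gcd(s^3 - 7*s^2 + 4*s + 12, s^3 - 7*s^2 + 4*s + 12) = s^3 - 7*s^2 + 4*s + 12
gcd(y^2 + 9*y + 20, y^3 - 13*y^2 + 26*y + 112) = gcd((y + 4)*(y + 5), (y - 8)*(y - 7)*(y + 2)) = 1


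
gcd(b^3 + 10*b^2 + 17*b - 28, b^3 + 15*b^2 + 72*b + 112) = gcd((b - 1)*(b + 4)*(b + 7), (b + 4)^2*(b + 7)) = b^2 + 11*b + 28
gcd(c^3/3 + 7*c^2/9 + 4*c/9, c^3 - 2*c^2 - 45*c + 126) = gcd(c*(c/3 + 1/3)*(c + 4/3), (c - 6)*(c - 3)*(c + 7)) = 1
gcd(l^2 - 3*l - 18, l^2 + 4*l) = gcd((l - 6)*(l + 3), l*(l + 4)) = 1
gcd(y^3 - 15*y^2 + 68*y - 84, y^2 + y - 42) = y - 6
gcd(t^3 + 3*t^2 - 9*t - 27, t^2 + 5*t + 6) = t + 3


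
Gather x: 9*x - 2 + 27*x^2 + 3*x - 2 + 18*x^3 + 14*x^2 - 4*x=18*x^3 + 41*x^2 + 8*x - 4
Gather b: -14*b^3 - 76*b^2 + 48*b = -14*b^3 - 76*b^2 + 48*b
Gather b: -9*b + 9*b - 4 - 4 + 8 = 0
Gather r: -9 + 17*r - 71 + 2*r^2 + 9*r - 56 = 2*r^2 + 26*r - 136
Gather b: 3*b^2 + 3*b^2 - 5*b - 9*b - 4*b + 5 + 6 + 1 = 6*b^2 - 18*b + 12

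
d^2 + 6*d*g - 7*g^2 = (d - g)*(d + 7*g)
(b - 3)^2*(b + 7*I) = b^3 - 6*b^2 + 7*I*b^2 + 9*b - 42*I*b + 63*I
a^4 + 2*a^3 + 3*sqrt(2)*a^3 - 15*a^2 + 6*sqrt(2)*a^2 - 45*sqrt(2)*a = a*(a - 3)*(a + 5)*(a + 3*sqrt(2))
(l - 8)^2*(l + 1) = l^3 - 15*l^2 + 48*l + 64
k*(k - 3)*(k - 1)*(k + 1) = k^4 - 3*k^3 - k^2 + 3*k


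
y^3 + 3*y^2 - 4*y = y*(y - 1)*(y + 4)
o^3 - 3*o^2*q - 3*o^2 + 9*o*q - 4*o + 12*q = (o - 4)*(o + 1)*(o - 3*q)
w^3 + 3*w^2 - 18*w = w*(w - 3)*(w + 6)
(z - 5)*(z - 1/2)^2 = z^3 - 6*z^2 + 21*z/4 - 5/4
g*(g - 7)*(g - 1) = g^3 - 8*g^2 + 7*g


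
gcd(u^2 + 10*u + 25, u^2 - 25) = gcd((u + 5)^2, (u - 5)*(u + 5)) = u + 5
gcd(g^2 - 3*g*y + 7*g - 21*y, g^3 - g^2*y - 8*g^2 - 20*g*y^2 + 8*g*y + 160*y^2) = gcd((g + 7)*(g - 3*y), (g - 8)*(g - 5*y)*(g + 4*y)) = 1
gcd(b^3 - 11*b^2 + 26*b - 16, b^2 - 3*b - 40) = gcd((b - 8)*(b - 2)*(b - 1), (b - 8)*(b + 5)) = b - 8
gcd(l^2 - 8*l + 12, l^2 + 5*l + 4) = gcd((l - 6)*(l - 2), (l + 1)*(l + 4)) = 1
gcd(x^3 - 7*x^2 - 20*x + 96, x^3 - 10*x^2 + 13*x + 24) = x^2 - 11*x + 24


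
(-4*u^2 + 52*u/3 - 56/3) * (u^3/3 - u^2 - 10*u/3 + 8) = -4*u^5/3 + 88*u^4/9 - 92*u^3/9 - 640*u^2/9 + 1808*u/9 - 448/3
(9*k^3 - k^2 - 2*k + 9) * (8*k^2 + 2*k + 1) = 72*k^5 + 10*k^4 - 9*k^3 + 67*k^2 + 16*k + 9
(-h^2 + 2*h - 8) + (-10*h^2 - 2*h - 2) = -11*h^2 - 10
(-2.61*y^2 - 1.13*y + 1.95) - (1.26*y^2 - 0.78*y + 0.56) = -3.87*y^2 - 0.35*y + 1.39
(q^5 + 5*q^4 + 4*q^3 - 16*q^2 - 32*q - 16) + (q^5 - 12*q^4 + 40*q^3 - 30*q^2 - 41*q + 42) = 2*q^5 - 7*q^4 + 44*q^3 - 46*q^2 - 73*q + 26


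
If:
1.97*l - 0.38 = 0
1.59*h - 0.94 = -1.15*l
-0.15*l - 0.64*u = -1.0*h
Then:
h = 0.45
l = 0.19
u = 0.66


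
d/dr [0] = 0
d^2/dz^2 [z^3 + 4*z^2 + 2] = 6*z + 8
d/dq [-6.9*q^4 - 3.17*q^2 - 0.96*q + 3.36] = -27.6*q^3 - 6.34*q - 0.96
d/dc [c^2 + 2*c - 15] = 2*c + 2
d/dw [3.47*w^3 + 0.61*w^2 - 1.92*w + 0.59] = 10.41*w^2 + 1.22*w - 1.92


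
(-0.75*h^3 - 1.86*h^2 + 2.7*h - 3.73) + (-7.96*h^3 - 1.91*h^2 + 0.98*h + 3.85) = -8.71*h^3 - 3.77*h^2 + 3.68*h + 0.12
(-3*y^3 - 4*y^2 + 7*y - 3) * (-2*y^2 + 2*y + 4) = 6*y^5 + 2*y^4 - 34*y^3 + 4*y^2 + 22*y - 12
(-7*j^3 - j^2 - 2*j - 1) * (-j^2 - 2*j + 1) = 7*j^5 + 15*j^4 - 3*j^3 + 4*j^2 - 1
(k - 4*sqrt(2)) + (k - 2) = 2*k - 4*sqrt(2) - 2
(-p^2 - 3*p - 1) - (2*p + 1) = -p^2 - 5*p - 2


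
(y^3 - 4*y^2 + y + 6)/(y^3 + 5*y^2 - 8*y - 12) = (y - 3)/(y + 6)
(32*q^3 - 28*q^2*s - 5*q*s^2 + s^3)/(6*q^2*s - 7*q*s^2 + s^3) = (32*q^2 + 4*q*s - s^2)/(s*(6*q - s))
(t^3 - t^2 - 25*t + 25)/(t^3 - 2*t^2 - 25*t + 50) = (t - 1)/(t - 2)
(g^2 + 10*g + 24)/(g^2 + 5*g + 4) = (g + 6)/(g + 1)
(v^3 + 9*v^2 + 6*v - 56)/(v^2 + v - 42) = (v^2 + 2*v - 8)/(v - 6)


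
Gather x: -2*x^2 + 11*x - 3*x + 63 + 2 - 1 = -2*x^2 + 8*x + 64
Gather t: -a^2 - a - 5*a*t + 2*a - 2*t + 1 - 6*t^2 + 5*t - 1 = -a^2 + a - 6*t^2 + t*(3 - 5*a)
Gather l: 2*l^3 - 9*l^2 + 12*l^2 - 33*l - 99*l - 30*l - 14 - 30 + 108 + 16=2*l^3 + 3*l^2 - 162*l + 80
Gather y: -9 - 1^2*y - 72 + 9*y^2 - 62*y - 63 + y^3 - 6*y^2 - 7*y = y^3 + 3*y^2 - 70*y - 144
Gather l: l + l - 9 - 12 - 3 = 2*l - 24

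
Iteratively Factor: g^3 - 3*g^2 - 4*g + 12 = (g - 3)*(g^2 - 4) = (g - 3)*(g + 2)*(g - 2)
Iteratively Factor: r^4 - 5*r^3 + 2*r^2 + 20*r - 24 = (r - 3)*(r^3 - 2*r^2 - 4*r + 8) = (r - 3)*(r + 2)*(r^2 - 4*r + 4) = (r - 3)*(r - 2)*(r + 2)*(r - 2)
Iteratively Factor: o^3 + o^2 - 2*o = (o + 2)*(o^2 - o) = (o - 1)*(o + 2)*(o)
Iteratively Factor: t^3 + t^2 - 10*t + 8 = (t + 4)*(t^2 - 3*t + 2) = (t - 1)*(t + 4)*(t - 2)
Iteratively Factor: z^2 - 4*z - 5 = (z + 1)*(z - 5)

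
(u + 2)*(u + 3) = u^2 + 5*u + 6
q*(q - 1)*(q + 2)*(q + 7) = q^4 + 8*q^3 + 5*q^2 - 14*q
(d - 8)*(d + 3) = d^2 - 5*d - 24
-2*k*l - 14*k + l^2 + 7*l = (-2*k + l)*(l + 7)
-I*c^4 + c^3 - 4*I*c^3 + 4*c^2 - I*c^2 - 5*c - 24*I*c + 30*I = (c + 5)*(c - 2*I)*(c + 3*I)*(-I*c + I)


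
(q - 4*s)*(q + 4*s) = q^2 - 16*s^2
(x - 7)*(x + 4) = x^2 - 3*x - 28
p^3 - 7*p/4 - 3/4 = (p - 3/2)*(p + 1/2)*(p + 1)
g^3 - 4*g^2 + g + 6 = (g - 3)*(g - 2)*(g + 1)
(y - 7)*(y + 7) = y^2 - 49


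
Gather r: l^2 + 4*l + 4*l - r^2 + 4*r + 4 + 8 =l^2 + 8*l - r^2 + 4*r + 12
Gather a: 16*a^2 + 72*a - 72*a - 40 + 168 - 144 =16*a^2 - 16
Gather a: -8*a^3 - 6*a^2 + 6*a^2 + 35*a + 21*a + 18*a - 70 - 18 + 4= -8*a^3 + 74*a - 84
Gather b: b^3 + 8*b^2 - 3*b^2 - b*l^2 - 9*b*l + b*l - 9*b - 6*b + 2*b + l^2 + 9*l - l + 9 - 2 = b^3 + 5*b^2 + b*(-l^2 - 8*l - 13) + l^2 + 8*l + 7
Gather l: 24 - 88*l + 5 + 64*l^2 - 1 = 64*l^2 - 88*l + 28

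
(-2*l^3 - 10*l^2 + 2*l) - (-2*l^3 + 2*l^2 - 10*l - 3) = -12*l^2 + 12*l + 3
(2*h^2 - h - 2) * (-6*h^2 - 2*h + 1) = -12*h^4 + 2*h^3 + 16*h^2 + 3*h - 2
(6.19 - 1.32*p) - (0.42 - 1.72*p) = 0.4*p + 5.77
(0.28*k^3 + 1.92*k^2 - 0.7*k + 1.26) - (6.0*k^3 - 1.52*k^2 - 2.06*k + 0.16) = -5.72*k^3 + 3.44*k^2 + 1.36*k + 1.1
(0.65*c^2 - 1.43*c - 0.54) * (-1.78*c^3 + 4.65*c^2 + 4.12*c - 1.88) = -1.157*c^5 + 5.5679*c^4 - 3.0103*c^3 - 9.6246*c^2 + 0.4636*c + 1.0152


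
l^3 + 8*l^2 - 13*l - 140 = (l - 4)*(l + 5)*(l + 7)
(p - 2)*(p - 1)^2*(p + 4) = p^4 - 11*p^2 + 18*p - 8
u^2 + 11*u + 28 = (u + 4)*(u + 7)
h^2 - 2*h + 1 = (h - 1)^2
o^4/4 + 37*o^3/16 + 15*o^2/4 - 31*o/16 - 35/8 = (o/4 + 1/2)*(o - 1)*(o + 5/4)*(o + 7)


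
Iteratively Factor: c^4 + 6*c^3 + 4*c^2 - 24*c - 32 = (c - 2)*(c^3 + 8*c^2 + 20*c + 16) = (c - 2)*(c + 2)*(c^2 + 6*c + 8) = (c - 2)*(c + 2)*(c + 4)*(c + 2)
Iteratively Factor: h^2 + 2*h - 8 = (h - 2)*(h + 4)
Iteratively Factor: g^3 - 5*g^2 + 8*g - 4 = (g - 2)*(g^2 - 3*g + 2) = (g - 2)^2*(g - 1)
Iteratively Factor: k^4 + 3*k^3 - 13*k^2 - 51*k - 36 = (k + 3)*(k^3 - 13*k - 12) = (k + 1)*(k + 3)*(k^2 - k - 12) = (k + 1)*(k + 3)^2*(k - 4)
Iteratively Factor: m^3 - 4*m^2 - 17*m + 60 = (m - 5)*(m^2 + m - 12) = (m - 5)*(m + 4)*(m - 3)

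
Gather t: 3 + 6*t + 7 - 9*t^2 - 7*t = -9*t^2 - t + 10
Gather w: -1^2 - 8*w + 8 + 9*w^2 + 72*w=9*w^2 + 64*w + 7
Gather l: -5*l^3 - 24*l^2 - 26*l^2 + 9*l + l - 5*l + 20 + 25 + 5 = -5*l^3 - 50*l^2 + 5*l + 50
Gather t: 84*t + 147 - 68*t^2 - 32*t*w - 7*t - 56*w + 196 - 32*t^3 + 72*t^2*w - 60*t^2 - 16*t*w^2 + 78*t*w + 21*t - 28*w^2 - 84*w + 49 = -32*t^3 + t^2*(72*w - 128) + t*(-16*w^2 + 46*w + 98) - 28*w^2 - 140*w + 392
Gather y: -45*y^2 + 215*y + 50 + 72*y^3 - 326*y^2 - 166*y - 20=72*y^3 - 371*y^2 + 49*y + 30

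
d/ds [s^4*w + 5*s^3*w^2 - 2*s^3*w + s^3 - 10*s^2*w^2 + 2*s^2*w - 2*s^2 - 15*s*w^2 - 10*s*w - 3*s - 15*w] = 4*s^3*w + 15*s^2*w^2 - 6*s^2*w + 3*s^2 - 20*s*w^2 + 4*s*w - 4*s - 15*w^2 - 10*w - 3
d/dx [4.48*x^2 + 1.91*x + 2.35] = 8.96*x + 1.91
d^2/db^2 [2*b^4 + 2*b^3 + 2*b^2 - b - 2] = 24*b^2 + 12*b + 4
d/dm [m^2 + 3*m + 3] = 2*m + 3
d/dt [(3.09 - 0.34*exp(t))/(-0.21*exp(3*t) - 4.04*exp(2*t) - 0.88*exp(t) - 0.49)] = (-0.1428*exp(3*t) + 0.5731*exp(2*t) + 24.9672*exp(t) + 2.8858)*exp(t)/(0.0441*exp(6*t) + 1.6968*exp(5*t) + 16.6912*exp(4*t) + 7.3162*exp(3*t) + 4.7336*exp(2*t) + 0.8624*exp(t) + 0.2401)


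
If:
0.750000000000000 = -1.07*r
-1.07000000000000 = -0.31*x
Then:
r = -0.70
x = 3.45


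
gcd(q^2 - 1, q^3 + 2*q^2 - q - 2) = q^2 - 1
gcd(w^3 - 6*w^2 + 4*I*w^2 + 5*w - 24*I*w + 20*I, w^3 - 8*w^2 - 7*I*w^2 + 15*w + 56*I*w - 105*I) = w - 5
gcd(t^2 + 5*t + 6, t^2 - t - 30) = 1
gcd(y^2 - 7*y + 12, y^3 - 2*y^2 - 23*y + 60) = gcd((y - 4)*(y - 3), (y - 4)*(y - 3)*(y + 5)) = y^2 - 7*y + 12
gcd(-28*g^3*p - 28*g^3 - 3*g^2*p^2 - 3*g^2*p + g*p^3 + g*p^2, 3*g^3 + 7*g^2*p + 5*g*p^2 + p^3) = 1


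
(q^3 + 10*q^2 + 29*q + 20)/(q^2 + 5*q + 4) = q + 5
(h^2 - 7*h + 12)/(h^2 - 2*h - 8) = (h - 3)/(h + 2)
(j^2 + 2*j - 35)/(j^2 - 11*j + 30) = (j + 7)/(j - 6)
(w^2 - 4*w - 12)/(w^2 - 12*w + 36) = (w + 2)/(w - 6)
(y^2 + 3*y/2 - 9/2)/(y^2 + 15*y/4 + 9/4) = 2*(2*y - 3)/(4*y + 3)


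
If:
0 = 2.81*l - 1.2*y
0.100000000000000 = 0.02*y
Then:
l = 2.14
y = 5.00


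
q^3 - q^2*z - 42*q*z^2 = q*(q - 7*z)*(q + 6*z)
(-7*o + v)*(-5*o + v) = 35*o^2 - 12*o*v + v^2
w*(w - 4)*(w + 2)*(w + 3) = w^4 + w^3 - 14*w^2 - 24*w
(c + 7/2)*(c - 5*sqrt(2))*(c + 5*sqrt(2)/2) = c^3 - 5*sqrt(2)*c^2/2 + 7*c^2/2 - 25*c - 35*sqrt(2)*c/4 - 175/2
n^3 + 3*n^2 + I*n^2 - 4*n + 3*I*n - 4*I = (n - 1)*(n + 4)*(n + I)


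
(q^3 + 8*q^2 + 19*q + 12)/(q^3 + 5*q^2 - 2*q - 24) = (q + 1)/(q - 2)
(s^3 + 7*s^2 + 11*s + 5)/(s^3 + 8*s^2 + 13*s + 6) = (s + 5)/(s + 6)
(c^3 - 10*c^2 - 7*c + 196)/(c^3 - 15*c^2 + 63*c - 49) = (c + 4)/(c - 1)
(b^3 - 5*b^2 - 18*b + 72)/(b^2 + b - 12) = b - 6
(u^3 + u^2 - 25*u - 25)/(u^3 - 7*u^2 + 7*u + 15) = (u + 5)/(u - 3)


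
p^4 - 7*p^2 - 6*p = p*(p - 3)*(p + 1)*(p + 2)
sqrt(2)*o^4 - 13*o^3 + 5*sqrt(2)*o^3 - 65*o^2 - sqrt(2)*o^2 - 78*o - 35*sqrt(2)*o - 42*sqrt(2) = (o + 2)*(o + 3)*(o - 7*sqrt(2))*(sqrt(2)*o + 1)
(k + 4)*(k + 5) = k^2 + 9*k + 20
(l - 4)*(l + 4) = l^2 - 16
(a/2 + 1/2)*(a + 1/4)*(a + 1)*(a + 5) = a^4/2 + 29*a^3/8 + 51*a^2/8 + 31*a/8 + 5/8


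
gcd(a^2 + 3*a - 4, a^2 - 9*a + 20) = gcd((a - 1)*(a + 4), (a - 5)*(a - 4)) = 1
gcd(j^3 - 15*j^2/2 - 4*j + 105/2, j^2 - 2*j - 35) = j - 7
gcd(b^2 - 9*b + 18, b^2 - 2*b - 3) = b - 3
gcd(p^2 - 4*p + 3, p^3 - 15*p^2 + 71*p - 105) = p - 3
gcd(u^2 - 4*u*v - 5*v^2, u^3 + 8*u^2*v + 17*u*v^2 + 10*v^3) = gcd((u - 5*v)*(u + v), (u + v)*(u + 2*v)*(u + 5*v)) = u + v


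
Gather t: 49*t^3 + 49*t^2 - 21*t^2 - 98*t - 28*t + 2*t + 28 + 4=49*t^3 + 28*t^2 - 124*t + 32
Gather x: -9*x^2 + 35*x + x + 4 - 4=-9*x^2 + 36*x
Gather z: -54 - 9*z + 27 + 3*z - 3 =-6*z - 30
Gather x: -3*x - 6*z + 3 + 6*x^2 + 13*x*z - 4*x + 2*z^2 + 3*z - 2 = 6*x^2 + x*(13*z - 7) + 2*z^2 - 3*z + 1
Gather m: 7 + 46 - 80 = -27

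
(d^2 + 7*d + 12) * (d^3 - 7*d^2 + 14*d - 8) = d^5 - 23*d^3 + 6*d^2 + 112*d - 96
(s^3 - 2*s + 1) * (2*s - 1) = 2*s^4 - s^3 - 4*s^2 + 4*s - 1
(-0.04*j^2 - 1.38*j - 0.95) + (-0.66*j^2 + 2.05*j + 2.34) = -0.7*j^2 + 0.67*j + 1.39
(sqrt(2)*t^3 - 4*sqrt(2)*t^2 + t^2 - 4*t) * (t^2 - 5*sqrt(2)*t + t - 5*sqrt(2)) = sqrt(2)*t^5 - 9*t^4 - 3*sqrt(2)*t^4 - 9*sqrt(2)*t^3 + 27*t^3 + 15*sqrt(2)*t^2 + 36*t^2 + 20*sqrt(2)*t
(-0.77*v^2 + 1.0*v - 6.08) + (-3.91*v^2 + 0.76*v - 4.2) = -4.68*v^2 + 1.76*v - 10.28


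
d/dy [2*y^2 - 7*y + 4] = 4*y - 7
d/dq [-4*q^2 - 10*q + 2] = -8*q - 10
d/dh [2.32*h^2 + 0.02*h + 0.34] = 4.64*h + 0.02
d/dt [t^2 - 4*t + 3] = 2*t - 4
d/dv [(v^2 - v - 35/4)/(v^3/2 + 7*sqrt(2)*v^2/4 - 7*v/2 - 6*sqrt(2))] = 2*(2*(2*v - 1)*(2*v^3 + 7*sqrt(2)*v^2 - 14*v - 24*sqrt(2)) + (-4*v^2 + 4*v + 35)*(3*v^2 + 7*sqrt(2)*v - 7))/(2*v^3 + 7*sqrt(2)*v^2 - 14*v - 24*sqrt(2))^2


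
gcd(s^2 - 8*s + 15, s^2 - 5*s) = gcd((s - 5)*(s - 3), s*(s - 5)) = s - 5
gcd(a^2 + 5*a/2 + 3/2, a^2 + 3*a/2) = a + 3/2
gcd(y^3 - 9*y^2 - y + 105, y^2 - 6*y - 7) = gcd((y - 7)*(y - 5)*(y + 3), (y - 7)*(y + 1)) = y - 7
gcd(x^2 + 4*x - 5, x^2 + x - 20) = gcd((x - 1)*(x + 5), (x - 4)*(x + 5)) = x + 5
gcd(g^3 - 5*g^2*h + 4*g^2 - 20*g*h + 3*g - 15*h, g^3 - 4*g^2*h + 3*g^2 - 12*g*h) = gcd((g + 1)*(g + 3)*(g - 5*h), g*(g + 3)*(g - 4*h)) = g + 3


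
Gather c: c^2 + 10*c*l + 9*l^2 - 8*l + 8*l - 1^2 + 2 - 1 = c^2 + 10*c*l + 9*l^2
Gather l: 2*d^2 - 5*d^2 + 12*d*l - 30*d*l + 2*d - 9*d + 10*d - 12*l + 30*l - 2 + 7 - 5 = -3*d^2 + 3*d + l*(18 - 18*d)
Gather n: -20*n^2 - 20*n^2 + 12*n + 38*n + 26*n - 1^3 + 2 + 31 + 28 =-40*n^2 + 76*n + 60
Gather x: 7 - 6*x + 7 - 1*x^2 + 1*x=-x^2 - 5*x + 14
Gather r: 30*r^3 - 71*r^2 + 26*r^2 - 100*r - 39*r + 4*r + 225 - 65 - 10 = 30*r^3 - 45*r^2 - 135*r + 150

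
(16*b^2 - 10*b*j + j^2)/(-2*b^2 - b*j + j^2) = (-8*b + j)/(b + j)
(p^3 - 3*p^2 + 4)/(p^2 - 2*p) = p - 1 - 2/p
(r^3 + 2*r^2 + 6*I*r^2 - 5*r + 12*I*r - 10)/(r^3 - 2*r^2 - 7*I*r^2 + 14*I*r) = (r^3 + r^2*(2 + 6*I) + r*(-5 + 12*I) - 10)/(r*(r^2 + r*(-2 - 7*I) + 14*I))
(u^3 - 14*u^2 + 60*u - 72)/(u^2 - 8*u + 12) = u - 6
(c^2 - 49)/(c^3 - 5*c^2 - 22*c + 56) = (c + 7)/(c^2 + 2*c - 8)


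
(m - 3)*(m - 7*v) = m^2 - 7*m*v - 3*m + 21*v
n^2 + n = n*(n + 1)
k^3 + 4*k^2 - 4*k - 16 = (k - 2)*(k + 2)*(k + 4)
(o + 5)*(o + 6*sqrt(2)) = o^2 + 5*o + 6*sqrt(2)*o + 30*sqrt(2)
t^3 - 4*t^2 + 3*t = t*(t - 3)*(t - 1)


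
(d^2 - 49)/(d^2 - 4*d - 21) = (d + 7)/(d + 3)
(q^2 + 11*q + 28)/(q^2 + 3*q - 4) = (q + 7)/(q - 1)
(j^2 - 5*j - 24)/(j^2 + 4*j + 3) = (j - 8)/(j + 1)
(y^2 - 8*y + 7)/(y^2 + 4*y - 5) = (y - 7)/(y + 5)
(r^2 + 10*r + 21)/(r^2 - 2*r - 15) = (r + 7)/(r - 5)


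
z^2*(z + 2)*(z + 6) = z^4 + 8*z^3 + 12*z^2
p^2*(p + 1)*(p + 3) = p^4 + 4*p^3 + 3*p^2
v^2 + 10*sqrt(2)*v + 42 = (v + 3*sqrt(2))*(v + 7*sqrt(2))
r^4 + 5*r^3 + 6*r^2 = r^2*(r + 2)*(r + 3)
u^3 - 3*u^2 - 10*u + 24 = (u - 4)*(u - 2)*(u + 3)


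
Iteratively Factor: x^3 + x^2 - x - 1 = (x + 1)*(x^2 - 1) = (x + 1)^2*(x - 1)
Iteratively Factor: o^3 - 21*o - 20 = (o - 5)*(o^2 + 5*o + 4) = (o - 5)*(o + 1)*(o + 4)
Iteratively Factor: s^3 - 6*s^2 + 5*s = (s)*(s^2 - 6*s + 5) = s*(s - 1)*(s - 5)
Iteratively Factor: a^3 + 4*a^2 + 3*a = (a)*(a^2 + 4*a + 3) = a*(a + 3)*(a + 1)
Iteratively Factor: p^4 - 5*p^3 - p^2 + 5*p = (p + 1)*(p^3 - 6*p^2 + 5*p) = (p - 5)*(p + 1)*(p^2 - p) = (p - 5)*(p - 1)*(p + 1)*(p)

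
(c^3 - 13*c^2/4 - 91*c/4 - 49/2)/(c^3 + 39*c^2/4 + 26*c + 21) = (c - 7)/(c + 6)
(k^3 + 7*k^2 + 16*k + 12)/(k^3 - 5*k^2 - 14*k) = (k^2 + 5*k + 6)/(k*(k - 7))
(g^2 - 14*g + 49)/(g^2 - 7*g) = (g - 7)/g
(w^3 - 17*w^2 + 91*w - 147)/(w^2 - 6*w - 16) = (-w^3 + 17*w^2 - 91*w + 147)/(-w^2 + 6*w + 16)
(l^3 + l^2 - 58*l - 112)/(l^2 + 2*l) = l - 1 - 56/l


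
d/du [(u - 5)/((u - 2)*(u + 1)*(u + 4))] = 2*(-u^3 + 6*u^2 + 15*u - 19)/(u^6 + 6*u^5 - 3*u^4 - 52*u^3 - 12*u^2 + 96*u + 64)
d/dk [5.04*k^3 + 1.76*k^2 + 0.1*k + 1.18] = 15.12*k^2 + 3.52*k + 0.1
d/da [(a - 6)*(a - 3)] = 2*a - 9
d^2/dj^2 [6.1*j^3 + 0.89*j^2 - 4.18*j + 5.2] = 36.6*j + 1.78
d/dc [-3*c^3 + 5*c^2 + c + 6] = -9*c^2 + 10*c + 1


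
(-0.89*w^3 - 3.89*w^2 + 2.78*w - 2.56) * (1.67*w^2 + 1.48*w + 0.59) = -1.4863*w^5 - 7.8135*w^4 - 1.6397*w^3 - 2.4559*w^2 - 2.1486*w - 1.5104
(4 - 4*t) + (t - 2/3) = 10/3 - 3*t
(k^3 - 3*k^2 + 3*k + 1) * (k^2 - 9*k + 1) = k^5 - 12*k^4 + 31*k^3 - 29*k^2 - 6*k + 1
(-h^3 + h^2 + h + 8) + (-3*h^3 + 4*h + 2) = -4*h^3 + h^2 + 5*h + 10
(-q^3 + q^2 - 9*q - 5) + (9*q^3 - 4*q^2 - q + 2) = 8*q^3 - 3*q^2 - 10*q - 3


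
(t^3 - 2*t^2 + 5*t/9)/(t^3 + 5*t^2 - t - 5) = t*(9*t^2 - 18*t + 5)/(9*(t^3 + 5*t^2 - t - 5))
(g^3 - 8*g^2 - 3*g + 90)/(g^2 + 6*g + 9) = (g^2 - 11*g + 30)/(g + 3)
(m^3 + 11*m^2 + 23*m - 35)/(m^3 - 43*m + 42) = (m + 5)/(m - 6)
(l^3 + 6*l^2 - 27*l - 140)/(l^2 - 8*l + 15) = (l^2 + 11*l + 28)/(l - 3)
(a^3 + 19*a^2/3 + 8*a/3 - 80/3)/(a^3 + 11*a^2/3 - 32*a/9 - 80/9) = 3*(a + 4)/(3*a + 4)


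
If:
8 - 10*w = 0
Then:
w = 4/5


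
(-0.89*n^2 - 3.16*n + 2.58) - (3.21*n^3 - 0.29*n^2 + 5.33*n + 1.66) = -3.21*n^3 - 0.6*n^2 - 8.49*n + 0.92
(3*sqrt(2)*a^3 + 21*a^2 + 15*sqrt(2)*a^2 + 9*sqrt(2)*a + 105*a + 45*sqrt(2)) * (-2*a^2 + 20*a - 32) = -6*sqrt(2)*a^5 - 42*a^4 + 30*sqrt(2)*a^4 + 210*a^3 + 186*sqrt(2)*a^3 - 390*sqrt(2)*a^2 + 1428*a^2 - 3360*a + 612*sqrt(2)*a - 1440*sqrt(2)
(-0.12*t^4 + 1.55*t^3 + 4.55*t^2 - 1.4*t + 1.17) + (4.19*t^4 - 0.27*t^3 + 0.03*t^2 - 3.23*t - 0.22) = 4.07*t^4 + 1.28*t^3 + 4.58*t^2 - 4.63*t + 0.95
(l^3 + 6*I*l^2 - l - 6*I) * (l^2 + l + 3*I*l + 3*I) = l^5 + l^4 + 9*I*l^4 - 19*l^3 + 9*I*l^3 - 19*l^2 - 9*I*l^2 + 18*l - 9*I*l + 18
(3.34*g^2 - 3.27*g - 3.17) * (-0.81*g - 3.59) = -2.7054*g^3 - 9.3419*g^2 + 14.307*g + 11.3803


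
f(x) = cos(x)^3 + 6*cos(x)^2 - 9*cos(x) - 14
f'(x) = -3*sin(x)*cos(x)^2 - 12*sin(x)*cos(x) + 9*sin(x)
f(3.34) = -0.35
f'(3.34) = -3.52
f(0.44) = -16.49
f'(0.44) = -1.84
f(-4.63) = -13.22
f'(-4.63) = 9.93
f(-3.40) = -0.59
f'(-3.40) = 4.55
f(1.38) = -15.48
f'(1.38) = 6.50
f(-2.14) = -7.56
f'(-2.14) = -12.29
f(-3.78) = -3.42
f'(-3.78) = 9.95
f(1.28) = -16.06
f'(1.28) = 5.09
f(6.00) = -16.22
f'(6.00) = 1.48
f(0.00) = -16.00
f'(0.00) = 0.00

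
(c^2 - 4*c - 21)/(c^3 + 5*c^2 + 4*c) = (c^2 - 4*c - 21)/(c*(c^2 + 5*c + 4))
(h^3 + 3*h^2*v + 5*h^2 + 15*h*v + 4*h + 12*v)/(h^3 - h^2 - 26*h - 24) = (h + 3*v)/(h - 6)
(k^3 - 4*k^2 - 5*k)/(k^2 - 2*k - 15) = k*(k + 1)/(k + 3)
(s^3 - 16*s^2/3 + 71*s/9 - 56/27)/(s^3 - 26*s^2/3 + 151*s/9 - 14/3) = (s - 8/3)/(s - 6)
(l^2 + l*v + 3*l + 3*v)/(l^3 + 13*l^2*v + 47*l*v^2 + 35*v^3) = (l + 3)/(l^2 + 12*l*v + 35*v^2)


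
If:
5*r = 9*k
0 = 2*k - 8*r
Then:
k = 0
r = 0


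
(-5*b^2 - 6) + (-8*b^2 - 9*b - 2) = -13*b^2 - 9*b - 8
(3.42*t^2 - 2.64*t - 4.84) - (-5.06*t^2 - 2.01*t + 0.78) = 8.48*t^2 - 0.63*t - 5.62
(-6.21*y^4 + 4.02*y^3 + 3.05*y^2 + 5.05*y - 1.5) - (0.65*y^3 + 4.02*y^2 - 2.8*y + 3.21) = -6.21*y^4 + 3.37*y^3 - 0.97*y^2 + 7.85*y - 4.71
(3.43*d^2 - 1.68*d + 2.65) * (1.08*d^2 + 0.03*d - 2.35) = 3.7044*d^4 - 1.7115*d^3 - 5.2489*d^2 + 4.0275*d - 6.2275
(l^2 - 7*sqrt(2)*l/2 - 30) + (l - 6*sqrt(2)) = l^2 - 7*sqrt(2)*l/2 + l - 30 - 6*sqrt(2)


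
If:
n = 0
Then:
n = 0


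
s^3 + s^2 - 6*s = s*(s - 2)*(s + 3)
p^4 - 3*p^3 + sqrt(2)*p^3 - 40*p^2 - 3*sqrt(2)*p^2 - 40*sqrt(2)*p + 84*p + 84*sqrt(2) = (p - 7)*(p - 2)*(p + 6)*(p + sqrt(2))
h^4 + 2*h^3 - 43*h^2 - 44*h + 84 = (h - 6)*(h - 1)*(h + 2)*(h + 7)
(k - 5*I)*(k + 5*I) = k^2 + 25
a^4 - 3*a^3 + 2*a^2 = a^2*(a - 2)*(a - 1)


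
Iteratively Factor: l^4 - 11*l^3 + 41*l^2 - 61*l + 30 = (l - 1)*(l^3 - 10*l^2 + 31*l - 30) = (l - 5)*(l - 1)*(l^2 - 5*l + 6) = (l - 5)*(l - 2)*(l - 1)*(l - 3)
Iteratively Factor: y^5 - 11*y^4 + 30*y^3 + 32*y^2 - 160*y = (y - 5)*(y^4 - 6*y^3 + 32*y) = (y - 5)*(y - 4)*(y^3 - 2*y^2 - 8*y) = (y - 5)*(y - 4)*(y + 2)*(y^2 - 4*y) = (y - 5)*(y - 4)^2*(y + 2)*(y)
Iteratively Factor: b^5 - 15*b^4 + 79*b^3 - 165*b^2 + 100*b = (b - 4)*(b^4 - 11*b^3 + 35*b^2 - 25*b) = (b - 4)*(b - 1)*(b^3 - 10*b^2 + 25*b) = (b - 5)*(b - 4)*(b - 1)*(b^2 - 5*b) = b*(b - 5)*(b - 4)*(b - 1)*(b - 5)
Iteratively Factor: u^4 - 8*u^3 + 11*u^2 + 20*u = (u + 1)*(u^3 - 9*u^2 + 20*u) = (u - 5)*(u + 1)*(u^2 - 4*u) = u*(u - 5)*(u + 1)*(u - 4)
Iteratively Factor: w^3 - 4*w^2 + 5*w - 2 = (w - 1)*(w^2 - 3*w + 2) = (w - 2)*(w - 1)*(w - 1)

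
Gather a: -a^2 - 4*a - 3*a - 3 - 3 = -a^2 - 7*a - 6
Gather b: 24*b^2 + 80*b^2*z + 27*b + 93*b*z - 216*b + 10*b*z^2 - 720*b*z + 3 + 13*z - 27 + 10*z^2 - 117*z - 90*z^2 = b^2*(80*z + 24) + b*(10*z^2 - 627*z - 189) - 80*z^2 - 104*z - 24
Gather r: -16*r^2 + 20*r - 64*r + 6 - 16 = -16*r^2 - 44*r - 10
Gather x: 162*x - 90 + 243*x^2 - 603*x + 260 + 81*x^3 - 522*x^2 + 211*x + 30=81*x^3 - 279*x^2 - 230*x + 200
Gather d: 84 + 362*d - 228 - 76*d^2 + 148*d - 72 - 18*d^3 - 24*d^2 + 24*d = -18*d^3 - 100*d^2 + 534*d - 216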